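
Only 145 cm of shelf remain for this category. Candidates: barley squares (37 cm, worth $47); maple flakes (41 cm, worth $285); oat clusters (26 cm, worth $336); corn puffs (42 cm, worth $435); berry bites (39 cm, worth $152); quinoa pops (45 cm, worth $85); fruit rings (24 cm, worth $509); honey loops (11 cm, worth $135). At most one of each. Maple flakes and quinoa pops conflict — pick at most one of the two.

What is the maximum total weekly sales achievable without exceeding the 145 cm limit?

1700

Taking maple flakes + oat clusters + corn puffs + fruit rings + honey loops: 144 cm used, 1700 in weekly sales.
Runner-up oat clusters + corn puffs + berry bites + fruit rings + honey loops tops out at 1567.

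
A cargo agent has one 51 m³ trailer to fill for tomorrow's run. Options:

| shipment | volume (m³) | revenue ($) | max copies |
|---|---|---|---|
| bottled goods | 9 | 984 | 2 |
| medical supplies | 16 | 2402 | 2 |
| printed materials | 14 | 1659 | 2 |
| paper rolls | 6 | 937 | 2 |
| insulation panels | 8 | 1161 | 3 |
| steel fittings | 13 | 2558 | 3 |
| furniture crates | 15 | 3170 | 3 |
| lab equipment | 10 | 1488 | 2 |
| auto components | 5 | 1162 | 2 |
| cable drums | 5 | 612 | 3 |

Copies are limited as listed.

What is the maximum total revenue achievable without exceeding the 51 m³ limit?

Greedy by ratio would take paper rolls + 2×furniture crates + 2×auto components + cable drums: 51 m³ used, total 10213.
Dropping paper rolls and auto components and cable drums frees 16 m³; slotting in furniture crates (15 m³) lifts the total to 10672 at 50 m³.
Every other selection either busts 51 m³ or exceeds an availability limit or fails to beat 10672.

10672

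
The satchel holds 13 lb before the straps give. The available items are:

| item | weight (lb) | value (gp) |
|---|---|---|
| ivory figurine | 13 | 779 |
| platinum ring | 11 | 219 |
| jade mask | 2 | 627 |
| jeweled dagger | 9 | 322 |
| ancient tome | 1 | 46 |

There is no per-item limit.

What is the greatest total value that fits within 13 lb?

3808

6×jade mask + ancient tome uses 13 of the 13 lb and totals 3808.
Every other selection either busts 13 lb or fails to beat 3808.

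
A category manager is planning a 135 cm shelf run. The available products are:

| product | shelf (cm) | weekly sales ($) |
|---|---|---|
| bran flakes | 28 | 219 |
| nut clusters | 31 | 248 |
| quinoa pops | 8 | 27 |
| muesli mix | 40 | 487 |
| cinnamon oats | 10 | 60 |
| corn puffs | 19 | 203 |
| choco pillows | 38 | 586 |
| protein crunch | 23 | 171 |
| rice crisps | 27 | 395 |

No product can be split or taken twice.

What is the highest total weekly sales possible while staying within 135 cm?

Best packing: muesli mix + cinnamon oats + corn puffs + choco pillows + rice crisps — 134 cm, 1731 total.

1731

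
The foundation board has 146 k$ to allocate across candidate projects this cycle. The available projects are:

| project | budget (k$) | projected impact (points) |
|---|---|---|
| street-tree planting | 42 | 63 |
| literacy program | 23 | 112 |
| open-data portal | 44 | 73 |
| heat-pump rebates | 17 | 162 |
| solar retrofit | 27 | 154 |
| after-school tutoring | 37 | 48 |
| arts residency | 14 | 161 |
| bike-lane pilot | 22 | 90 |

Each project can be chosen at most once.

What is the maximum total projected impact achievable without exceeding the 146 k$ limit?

By projected impact per k$: arts residency 11.50, heat-pump rebates 9.53, solar retrofit 5.70 lead.
Best packing: street-tree planting + literacy program + heat-pump rebates + solar retrofit + arts residency + bike-lane pilot — 145 k$, 742 total.

742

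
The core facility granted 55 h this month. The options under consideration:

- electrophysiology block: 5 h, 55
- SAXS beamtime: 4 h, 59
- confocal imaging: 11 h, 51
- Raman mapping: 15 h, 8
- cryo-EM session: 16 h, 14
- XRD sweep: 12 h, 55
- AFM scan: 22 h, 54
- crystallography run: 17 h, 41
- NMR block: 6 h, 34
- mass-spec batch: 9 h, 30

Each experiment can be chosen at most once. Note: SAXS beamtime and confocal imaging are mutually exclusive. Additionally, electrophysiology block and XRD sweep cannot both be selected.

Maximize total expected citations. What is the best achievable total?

243

Taking electrophysiology block + SAXS beamtime + AFM scan + crystallography run + NMR block: 54 h used, 243 in expected citations.
The closest alternative, electrophysiology block + SAXS beamtime + AFM scan + NMR block + mass-spec batch, reaches only 232.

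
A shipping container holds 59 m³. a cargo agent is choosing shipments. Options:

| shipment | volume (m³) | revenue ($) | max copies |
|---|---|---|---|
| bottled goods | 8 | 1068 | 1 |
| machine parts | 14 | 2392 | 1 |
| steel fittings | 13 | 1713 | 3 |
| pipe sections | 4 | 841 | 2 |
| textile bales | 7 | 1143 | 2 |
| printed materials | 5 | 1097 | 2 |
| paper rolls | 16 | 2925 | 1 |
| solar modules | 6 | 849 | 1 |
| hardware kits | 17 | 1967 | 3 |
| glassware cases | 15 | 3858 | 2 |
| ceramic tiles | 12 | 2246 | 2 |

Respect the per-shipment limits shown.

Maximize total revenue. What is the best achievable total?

13420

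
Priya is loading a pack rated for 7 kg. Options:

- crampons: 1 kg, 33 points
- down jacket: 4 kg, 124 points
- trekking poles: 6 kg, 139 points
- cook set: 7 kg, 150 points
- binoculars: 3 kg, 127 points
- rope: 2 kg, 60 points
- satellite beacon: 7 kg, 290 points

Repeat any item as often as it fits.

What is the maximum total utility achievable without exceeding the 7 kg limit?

290

Ranking by ratio (utility/kg): binoculars 42.33, satellite beacon 41.43, crampons 33.00.
Taking the top-ratio items first gives crampons + 2×binoculars for 287 (7 kg).
Replace crampons and 2×binoculars with satellite beacon: the trade gains 3 net, giving 290 at 7 kg.
Every other selection either busts 7 kg or fails to beat 290.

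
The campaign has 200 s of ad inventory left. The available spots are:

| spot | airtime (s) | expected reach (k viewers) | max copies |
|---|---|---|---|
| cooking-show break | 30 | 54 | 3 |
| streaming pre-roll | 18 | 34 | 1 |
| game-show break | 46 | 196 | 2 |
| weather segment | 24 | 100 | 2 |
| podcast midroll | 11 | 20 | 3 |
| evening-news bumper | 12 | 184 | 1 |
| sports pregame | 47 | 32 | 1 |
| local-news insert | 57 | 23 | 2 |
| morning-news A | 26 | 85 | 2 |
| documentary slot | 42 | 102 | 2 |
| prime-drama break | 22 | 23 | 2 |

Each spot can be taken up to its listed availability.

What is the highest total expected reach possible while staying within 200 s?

901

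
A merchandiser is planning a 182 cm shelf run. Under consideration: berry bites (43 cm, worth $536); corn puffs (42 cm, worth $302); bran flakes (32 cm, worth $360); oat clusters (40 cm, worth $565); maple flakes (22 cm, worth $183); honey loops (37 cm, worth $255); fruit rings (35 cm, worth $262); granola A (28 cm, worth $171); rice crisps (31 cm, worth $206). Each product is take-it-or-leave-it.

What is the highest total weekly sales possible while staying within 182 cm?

1946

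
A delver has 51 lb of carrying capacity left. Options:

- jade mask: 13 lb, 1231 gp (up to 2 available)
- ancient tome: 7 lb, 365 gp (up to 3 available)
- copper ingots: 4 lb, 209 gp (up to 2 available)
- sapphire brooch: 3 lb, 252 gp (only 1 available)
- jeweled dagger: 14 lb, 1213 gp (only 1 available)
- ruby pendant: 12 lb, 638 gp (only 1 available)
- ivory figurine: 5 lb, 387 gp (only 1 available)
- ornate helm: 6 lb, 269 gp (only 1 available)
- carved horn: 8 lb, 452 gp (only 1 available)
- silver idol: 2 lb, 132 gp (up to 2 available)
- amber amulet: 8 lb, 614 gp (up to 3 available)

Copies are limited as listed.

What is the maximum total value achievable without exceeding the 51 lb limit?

Ranking by ratio (value/lb): jade mask 94.69, jeweled dagger 86.64, sapphire brooch 84.00.
Taking the top-ratio items first gives 2×jade mask + sapphire brooch + jeweled dagger + ivory figurine + silver idol for 4446 (50 lb).
Replace ivory figurine and silver idol with amber amulet: the trade gains 95 net, giving 4541 at 51 lb.

4541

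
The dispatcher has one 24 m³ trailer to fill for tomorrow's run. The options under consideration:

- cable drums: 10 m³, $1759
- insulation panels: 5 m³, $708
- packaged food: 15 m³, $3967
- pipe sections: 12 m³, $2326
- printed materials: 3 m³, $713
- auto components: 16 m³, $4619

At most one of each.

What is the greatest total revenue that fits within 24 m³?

6040

The ratio ordering already packs tightly: insulation panels + printed materials + auto components, 24 m³, 6040.
Every other selection either busts 24 m³ or fails to beat 6040.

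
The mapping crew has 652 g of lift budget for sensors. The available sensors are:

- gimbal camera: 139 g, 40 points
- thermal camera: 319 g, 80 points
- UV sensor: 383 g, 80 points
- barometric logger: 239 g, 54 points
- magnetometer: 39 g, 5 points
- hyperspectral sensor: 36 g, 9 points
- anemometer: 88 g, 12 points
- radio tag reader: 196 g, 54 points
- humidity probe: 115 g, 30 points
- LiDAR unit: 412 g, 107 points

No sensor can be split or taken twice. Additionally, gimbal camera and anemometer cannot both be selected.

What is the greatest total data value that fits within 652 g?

170

Ranking by ratio (data value/g): gimbal camera 0.29, radio tag reader 0.28, humidity probe 0.26, LiDAR unit 0.26.
Best packing: hyperspectral sensor + radio tag reader + LiDAR unit — 644 g, 170 total.
Runner-up magnetometer + radio tag reader + LiDAR unit tops out at 166.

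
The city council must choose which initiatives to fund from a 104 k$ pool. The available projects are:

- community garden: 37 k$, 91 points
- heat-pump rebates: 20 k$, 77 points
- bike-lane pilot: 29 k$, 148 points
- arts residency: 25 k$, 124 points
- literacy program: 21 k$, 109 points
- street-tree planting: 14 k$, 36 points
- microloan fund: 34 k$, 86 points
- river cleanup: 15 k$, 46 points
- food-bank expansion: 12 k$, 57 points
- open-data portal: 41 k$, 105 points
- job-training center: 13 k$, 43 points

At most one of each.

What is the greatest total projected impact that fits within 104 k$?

Density check — literacy program 5.19, bike-lane pilot 5.10, arts residency 4.96, food-bank expansion 4.75 are the best per k$.
Filling by ratio: bike-lane pilot + arts residency + literacy program + food-bank expansion + job-training center for 481, with 4 k$ left unused.
Replace job-training center with river cleanup: the trade gains 3 net, giving 484 at 102 k$.

484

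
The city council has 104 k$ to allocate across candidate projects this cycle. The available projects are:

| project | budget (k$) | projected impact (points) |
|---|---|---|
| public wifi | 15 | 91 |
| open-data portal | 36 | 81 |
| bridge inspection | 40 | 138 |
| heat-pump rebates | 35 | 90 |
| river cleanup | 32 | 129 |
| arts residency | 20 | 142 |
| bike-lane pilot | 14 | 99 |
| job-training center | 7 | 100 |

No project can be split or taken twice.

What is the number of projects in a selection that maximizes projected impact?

5

Best achievable projected impact is 570.
One optimal bundle: public wifi + bridge inspection + arts residency + bike-lane pilot + job-training center (96 k$).
Any selection reaching 570 contains exactly 5 projects.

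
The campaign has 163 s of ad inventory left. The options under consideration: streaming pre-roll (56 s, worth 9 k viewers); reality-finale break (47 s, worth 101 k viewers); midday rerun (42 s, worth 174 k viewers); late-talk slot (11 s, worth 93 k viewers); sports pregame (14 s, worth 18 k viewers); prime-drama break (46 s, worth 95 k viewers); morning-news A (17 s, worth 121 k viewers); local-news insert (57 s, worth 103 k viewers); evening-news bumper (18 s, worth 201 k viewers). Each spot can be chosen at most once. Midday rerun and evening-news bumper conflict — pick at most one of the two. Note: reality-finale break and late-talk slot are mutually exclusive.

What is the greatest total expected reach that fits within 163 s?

631

Late-talk slot + sports pregame + prime-drama break + morning-news A + local-news insert + evening-news bumper uses 163 of the 163 s and totals 631.
No other feasible combination exceeds 631.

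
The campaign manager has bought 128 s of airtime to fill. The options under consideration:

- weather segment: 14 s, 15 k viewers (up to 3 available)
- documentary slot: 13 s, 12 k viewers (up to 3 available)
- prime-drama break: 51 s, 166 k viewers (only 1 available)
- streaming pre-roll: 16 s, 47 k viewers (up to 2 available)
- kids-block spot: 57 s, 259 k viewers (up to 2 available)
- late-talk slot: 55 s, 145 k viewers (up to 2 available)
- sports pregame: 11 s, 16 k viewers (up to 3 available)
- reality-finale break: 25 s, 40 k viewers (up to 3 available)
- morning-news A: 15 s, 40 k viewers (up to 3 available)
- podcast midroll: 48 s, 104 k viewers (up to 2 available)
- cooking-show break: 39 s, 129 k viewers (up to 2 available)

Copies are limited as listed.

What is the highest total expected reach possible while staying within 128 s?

Taking 2×kids-block spot + sports pregame: 125 s used, 534 in expected reach.

534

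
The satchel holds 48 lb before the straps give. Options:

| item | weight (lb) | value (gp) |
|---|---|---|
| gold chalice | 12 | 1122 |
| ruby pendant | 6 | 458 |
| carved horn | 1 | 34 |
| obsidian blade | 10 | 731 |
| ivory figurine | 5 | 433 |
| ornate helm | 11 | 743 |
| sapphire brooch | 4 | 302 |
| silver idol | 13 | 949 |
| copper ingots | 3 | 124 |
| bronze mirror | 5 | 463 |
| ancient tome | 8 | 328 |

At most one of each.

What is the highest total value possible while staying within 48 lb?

3851

Greedy by ratio would take gold chalice + ruby pendant + carved horn + obsidian blade + ivory figurine + sapphire brooch + copper ingots + bronze mirror: 46 lb used, total 3667.
The 11 lb tied up in carved horn and obsidian blade is better spent on silver idol — total rises to 3851 (48 lb).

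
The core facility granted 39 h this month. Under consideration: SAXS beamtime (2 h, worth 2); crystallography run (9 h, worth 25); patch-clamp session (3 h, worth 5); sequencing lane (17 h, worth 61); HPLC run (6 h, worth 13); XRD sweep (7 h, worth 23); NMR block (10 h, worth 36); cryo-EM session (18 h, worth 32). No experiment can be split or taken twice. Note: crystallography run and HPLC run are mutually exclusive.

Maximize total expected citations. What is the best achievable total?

Density check — NMR block 3.60, sequencing lane 3.59, XRD sweep 3.29 are the best per h.
Crystallography run + patch-clamp session + sequencing lane + NMR block uses 39 of the 39 h and totals 127.
SAXS beamtime + patch-clamp session + sequencing lane + XRD sweep + NMR block (39 h) also reaches 127 — a tie, but nothing goes higher.

127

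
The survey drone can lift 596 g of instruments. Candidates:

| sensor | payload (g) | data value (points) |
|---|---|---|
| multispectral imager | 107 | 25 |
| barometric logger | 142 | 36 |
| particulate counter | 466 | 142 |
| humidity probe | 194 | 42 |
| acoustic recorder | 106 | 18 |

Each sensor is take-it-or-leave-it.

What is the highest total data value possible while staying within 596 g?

Best packing: multispectral imager + particulate counter — 573 g, 167 total.
No other feasible combination exceeds 167.

167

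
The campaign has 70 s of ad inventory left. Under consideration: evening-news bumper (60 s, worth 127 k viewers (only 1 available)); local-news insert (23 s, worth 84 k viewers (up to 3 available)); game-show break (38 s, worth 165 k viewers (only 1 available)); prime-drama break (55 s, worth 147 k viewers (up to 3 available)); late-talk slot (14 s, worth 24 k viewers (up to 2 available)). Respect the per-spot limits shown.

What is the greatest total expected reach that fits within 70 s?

252

By expected reach per s: game-show break 4.34, local-news insert 3.65, prime-drama break 2.67, evening-news bumper 2.12 lead.
Filling by ratio: local-news insert + game-show break for 249, with 9 s left unused.
Replace game-show break with 2×local-news insert: the trade gains 3 net, giving 252 at 69 s.
That's the maximum — no swap from here does better than 252.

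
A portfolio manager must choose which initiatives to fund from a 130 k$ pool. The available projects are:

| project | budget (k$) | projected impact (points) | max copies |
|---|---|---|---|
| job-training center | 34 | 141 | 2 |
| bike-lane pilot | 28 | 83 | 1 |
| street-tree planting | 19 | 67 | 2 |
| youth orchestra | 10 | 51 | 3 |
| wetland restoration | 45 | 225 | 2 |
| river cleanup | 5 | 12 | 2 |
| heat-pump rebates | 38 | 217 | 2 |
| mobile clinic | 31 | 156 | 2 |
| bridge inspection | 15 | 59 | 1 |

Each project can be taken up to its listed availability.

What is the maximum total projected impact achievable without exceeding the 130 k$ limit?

692

By projected impact per k$: heat-pump rebates 5.71, youth orchestra 5.10, mobile clinic 5.03, wetland restoration 5.00 lead.
Greedy by ratio would take 3×youth orchestra + river cleanup + 2×heat-pump rebates + bridge inspection: 126 k$ used, total 658.
Replace youth orchestra and river cleanup and bridge inspection with mobile clinic: the trade gains 34 net, giving 692 at 127 k$.
That's the maximum — no swap from here does better than 692.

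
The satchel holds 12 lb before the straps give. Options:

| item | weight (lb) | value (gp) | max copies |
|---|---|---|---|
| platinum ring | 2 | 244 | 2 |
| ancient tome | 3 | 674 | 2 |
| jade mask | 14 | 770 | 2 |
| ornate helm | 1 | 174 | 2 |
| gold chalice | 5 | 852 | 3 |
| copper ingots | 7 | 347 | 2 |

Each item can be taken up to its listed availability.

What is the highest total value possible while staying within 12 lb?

2374

Greedy by ratio would take 2×platinum ring + 2×ancient tome + 2×ornate helm: 12 lb used, total 2184.
Replace 2×platinum ring and ornate helm with gold chalice: the trade gains 190 net, giving 2374 at 12 lb.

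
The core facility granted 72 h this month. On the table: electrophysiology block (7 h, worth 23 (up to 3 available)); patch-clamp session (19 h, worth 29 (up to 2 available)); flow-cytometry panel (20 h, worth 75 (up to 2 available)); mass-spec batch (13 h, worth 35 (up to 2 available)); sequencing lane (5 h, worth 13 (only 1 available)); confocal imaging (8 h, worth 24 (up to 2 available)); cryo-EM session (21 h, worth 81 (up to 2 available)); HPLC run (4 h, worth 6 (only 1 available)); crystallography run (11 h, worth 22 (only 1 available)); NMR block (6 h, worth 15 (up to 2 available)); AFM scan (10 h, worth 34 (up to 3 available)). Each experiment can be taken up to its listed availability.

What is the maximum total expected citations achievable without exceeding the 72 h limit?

271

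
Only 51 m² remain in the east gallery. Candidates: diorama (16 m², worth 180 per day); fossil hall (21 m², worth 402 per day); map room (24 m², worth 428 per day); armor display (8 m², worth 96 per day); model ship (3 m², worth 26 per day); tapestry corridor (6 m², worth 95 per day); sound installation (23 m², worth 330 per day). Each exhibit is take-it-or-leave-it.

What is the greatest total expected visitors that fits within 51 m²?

925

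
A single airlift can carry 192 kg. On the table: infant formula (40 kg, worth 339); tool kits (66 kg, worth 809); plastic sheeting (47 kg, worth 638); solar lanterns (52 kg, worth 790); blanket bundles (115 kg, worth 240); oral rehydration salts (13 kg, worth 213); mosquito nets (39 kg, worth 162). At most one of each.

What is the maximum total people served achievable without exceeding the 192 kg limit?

Density check — oral rehydration salts 16.38, solar lanterns 15.19, plastic sheeting 13.57, tool kits 12.26 are the best per kg.
Tool kits + plastic sheeting + solar lanterns + oral rehydration salts uses 178 of the 192 kg and totals 2450.

2450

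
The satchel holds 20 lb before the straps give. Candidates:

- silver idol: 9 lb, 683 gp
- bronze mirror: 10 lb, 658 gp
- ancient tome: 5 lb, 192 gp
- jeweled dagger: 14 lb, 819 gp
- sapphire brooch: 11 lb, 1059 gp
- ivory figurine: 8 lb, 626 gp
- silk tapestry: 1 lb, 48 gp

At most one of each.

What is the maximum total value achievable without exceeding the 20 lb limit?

1742

Density check — sapphire brooch 96.27, ivory figurine 78.25, silver idol 75.89 are the best per lb.
Greedy by ratio would take sapphire brooch + ivory figurine + silk tapestry: 20 lb used, total 1733.
Dropping ivory figurine and silk tapestry frees 9 lb; slotting in silver idol (9 lb) lifts the total to 1742 at 20 lb.
Nothing else within 20 lb beats 1742.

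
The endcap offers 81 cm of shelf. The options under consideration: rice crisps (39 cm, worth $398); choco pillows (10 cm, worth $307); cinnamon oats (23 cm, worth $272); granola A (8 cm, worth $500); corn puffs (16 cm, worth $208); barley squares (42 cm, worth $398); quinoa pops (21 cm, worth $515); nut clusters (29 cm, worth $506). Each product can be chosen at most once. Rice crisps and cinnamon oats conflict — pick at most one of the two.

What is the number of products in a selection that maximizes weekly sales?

4

Best achievable weekly sales is 1828.
One optimal bundle: choco pillows + granola A + quinoa pops + nut clusters (68 cm).
Any selection reaching 1828 contains exactly 4 products.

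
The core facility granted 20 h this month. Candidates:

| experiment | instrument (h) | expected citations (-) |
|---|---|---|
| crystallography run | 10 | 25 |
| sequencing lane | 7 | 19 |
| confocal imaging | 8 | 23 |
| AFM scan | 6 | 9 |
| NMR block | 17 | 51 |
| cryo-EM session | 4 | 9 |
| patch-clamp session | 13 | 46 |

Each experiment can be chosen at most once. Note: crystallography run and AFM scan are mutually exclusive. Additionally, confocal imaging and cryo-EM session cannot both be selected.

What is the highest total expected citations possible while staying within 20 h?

65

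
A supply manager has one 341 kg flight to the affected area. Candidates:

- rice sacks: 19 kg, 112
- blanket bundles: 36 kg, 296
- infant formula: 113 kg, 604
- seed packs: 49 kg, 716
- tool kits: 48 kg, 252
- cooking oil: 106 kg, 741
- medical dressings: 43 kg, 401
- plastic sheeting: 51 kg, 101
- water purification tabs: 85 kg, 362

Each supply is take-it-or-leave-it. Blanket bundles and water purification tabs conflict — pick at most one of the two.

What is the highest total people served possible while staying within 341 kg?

2574

Greedy by ratio would take rice sacks + blanket bundles + seed packs + tool kits + cooking oil + medical dressings: 301 kg used, total 2518.
The 84 kg tied up in blanket bundles and tool kits is better spent on infant formula — total rises to 2574 (330 kg).
That's the maximum — no feasible swap from here does better than 2574.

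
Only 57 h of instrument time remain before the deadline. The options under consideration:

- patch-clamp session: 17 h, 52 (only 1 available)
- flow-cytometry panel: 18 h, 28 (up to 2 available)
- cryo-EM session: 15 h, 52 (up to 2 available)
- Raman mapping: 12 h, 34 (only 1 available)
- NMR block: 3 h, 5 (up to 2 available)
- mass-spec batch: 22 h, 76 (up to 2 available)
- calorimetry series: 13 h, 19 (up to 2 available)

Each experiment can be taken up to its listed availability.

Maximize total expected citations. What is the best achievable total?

186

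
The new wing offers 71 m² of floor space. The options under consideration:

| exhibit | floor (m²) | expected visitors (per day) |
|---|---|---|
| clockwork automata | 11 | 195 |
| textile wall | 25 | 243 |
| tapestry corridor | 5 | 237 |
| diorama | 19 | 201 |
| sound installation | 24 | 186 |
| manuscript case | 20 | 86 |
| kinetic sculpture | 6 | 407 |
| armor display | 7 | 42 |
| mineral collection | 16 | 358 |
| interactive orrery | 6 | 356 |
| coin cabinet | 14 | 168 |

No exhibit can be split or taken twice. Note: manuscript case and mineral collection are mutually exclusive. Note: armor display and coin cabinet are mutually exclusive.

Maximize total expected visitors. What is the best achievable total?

Density check — kinetic sculpture 67.83, interactive orrery 59.33, tapestry corridor 47.40, mineral collection 22.38 are the best per m².
Best packing: clockwork automata + textile wall + tapestry corridor + kinetic sculpture + mineral collection + interactive orrery — 69 m², 1796 total.
Nothing else feasible within 71 m² beats 1796.

1796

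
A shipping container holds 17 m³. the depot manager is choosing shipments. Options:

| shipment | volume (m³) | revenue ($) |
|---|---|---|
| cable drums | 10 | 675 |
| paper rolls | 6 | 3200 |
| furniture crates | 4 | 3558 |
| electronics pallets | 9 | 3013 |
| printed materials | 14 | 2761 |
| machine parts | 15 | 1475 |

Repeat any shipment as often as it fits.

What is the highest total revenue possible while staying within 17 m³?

Taking 4×furniture crates: 16 m³ used, 14232 in revenue.
Every other selection either busts 17 m³ or fails to beat 14232.

14232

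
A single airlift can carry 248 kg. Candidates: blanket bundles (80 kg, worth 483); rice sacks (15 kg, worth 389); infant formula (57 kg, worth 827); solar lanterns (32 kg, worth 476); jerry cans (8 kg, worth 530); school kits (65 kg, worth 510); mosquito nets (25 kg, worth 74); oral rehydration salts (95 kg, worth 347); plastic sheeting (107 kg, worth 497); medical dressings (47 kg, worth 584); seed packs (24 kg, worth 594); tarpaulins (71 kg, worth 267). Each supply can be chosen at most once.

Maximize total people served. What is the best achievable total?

Rice sacks + infant formula + solar lanterns + jerry cans + school kits + medical dressings + seed packs uses 248 of the 248 kg and totals 3910.
That's the maximum — no swap from here does better than 3910.

3910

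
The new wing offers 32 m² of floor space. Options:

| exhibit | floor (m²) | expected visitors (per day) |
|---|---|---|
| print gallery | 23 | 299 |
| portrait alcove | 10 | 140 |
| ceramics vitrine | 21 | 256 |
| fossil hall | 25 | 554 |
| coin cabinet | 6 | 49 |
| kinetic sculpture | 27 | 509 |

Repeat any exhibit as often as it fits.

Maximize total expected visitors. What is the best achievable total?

Fossil hall + coin cabinet uses 31 of the 32 m² and totals 603.
Nothing else within 32 m² beats 603.

603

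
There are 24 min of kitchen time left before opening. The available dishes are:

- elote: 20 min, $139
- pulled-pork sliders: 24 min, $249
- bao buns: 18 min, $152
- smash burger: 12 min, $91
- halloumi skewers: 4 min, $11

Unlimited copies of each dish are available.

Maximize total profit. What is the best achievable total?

By profit per min: pulled-pork sliders 10.38, bao buns 8.44, smash burger 7.58, elote 6.95 lead.
Best packing: pulled-pork sliders — 24 min, 249 total.
Every other selection either busts 24 min or fails to beat 249.

249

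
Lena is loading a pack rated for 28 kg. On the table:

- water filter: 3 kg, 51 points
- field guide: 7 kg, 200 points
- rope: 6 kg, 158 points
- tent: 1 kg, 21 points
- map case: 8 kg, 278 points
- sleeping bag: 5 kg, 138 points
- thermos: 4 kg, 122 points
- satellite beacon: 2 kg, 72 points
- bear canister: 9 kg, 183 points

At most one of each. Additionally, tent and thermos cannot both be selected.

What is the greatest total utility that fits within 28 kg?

Taking field guide + rope + map case + sleeping bag + satellite beacon: 28 kg used, 846 in utility.
An exhaustive check of the 512 subsets confirms 846.

846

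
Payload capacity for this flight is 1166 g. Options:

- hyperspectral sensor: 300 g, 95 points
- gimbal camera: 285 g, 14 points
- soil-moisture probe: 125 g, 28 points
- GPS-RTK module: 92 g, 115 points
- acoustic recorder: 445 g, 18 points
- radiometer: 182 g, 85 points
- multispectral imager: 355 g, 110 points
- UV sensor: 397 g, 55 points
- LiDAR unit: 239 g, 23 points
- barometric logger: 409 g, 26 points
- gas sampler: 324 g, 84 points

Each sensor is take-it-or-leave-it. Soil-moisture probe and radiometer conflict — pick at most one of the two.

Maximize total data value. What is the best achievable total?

By data value per g: GPS-RTK module 1.25, radiometer 0.47, hyperspectral sensor 0.32 lead.
Taking hyperspectral sensor + GPS-RTK module + radiometer + multispectral imager: 929 g used, 405 in data value.
Next best is hyperspectral sensor + GPS-RTK module + multispectral imager + gas sampler at 404 (1071 g) — short by 1.

405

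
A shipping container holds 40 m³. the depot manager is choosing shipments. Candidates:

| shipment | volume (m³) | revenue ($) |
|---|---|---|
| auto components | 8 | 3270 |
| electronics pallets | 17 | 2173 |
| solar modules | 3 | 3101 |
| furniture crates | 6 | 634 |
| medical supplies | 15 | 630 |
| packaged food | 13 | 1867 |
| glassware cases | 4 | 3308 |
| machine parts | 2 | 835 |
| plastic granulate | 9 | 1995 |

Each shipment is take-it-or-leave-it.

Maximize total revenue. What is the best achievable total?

By revenue per m³: solar modules 1033.67, glassware cases 827.00, machine parts 417.50 lead.
Auto components + solar modules + packaged food + glassware cases + machine parts + plastic granulate uses 39 of the 40 m³ and totals 14376.
That's the maximum — no swap from here does better than 14376.

14376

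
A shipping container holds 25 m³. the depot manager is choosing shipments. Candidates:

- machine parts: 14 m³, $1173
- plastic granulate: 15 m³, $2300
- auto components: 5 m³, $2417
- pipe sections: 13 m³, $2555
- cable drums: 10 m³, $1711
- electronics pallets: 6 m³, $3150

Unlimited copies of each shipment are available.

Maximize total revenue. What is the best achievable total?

12600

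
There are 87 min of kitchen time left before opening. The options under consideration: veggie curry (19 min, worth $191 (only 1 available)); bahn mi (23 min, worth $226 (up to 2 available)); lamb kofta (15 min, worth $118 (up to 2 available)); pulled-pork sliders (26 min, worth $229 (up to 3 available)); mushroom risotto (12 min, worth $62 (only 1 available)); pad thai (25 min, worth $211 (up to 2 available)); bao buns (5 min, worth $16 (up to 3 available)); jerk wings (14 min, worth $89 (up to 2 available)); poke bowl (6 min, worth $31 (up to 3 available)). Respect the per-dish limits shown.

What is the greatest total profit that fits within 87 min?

799

A density-first pass picks veggie curry + 2×bahn mi + lamb kofta + poke bowl — 792 at 86 min.
The 25 min tied up in veggie curry and poke bowl is better spent on pulled-pork sliders — total rises to 799 (87 min).
No other feasible combination exceeds 799.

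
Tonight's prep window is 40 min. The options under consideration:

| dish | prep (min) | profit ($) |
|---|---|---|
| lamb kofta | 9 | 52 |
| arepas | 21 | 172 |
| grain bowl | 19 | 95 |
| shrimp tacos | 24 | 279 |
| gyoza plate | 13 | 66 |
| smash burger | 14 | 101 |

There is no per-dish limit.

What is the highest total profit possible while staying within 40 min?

380

Density check — shrimp tacos 11.62, arepas 8.19, smash burger 7.21 are the best per min.
Shrimp tacos + smash burger uses 38 of the 40 min and totals 380.
The spare 2 min is too small for any remaining dish, and no exchange beats 380.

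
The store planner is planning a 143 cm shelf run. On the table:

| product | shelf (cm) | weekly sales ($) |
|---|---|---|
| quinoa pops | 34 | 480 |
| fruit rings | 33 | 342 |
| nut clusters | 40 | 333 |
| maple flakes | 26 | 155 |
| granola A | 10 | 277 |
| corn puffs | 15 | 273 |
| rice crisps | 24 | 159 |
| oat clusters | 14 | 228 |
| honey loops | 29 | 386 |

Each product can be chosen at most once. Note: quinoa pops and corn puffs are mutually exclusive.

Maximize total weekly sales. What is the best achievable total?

Density check — granola A 27.70, corn puffs 18.20, oat clusters 16.29 are the best per cm.
Fruit rings + nut clusters + granola A + corn puffs + oat clusters + honey loops uses 141 of the 143 cm and totals 1839.
Every other selection either busts 143 cm or breaks a pairing rule or fails to beat 1839.

1839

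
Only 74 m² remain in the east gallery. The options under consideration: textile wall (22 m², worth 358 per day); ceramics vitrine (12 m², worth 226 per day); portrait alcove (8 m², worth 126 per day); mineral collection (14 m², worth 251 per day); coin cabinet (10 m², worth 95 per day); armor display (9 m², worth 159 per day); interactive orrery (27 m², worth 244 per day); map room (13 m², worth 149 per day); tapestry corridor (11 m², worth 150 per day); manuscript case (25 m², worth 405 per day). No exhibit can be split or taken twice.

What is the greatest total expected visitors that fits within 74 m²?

Filling by ratio: textile wall + ceramics vitrine + portrait alcove + mineral collection + armor display for 1120, with 9 m² left unused.
Dropping portrait alcove and armor display frees 17 m²; slotting in manuscript case (25 m²) lifts the total to 1240 at 73 m².
Next best is ceramics vitrine + mineral collection + armor display + tapestry corridor + manuscript case at 1191 (71 m²) — short by 49.

1240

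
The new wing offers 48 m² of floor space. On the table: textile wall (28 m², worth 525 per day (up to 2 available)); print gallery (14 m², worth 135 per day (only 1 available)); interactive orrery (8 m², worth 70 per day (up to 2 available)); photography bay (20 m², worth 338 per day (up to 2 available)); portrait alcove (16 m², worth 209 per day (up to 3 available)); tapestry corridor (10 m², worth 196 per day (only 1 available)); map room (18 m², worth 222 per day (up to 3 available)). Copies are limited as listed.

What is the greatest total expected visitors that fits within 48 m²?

863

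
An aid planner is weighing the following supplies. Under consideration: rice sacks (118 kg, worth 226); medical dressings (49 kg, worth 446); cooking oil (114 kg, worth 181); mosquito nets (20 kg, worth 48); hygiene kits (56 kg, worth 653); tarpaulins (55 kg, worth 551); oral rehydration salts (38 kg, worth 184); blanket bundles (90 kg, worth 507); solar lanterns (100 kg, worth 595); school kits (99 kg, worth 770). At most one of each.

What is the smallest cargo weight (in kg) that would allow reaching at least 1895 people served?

210

Minimise kg subject to total people served ≥ 1895.
hygiene kits + tarpaulins + school kits reaches 1974 using 210 kg.
Any bundle with less than 210 kg falls short of 1895.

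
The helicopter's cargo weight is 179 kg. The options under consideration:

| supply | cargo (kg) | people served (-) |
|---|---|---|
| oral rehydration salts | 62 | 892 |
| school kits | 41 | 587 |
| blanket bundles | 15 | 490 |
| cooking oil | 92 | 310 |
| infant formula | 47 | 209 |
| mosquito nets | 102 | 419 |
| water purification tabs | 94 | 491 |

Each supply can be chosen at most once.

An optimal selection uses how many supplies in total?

4

Optimal total is 2178.
For example oral rehydration salts + school kits + blanket bundles + infant formula achieves it, using 165 kg.
Every optimal selection uses 4 supplies.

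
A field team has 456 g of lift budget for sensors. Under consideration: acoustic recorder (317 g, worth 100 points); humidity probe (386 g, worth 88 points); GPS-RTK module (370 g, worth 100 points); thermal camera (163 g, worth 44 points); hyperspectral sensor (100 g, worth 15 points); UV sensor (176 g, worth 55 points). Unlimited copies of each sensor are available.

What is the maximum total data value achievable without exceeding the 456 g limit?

125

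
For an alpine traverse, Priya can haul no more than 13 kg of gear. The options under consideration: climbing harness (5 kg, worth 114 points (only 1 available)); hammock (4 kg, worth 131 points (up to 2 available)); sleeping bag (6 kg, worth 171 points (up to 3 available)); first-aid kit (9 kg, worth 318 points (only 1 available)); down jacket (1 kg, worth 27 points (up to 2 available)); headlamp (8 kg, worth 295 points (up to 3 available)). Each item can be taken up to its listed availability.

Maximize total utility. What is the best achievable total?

Best packing: hammock + down jacket + headlamp — 13 kg, 453 total.
Every other selection either busts 13 kg or exceeds an availability limit or fails to beat 453.

453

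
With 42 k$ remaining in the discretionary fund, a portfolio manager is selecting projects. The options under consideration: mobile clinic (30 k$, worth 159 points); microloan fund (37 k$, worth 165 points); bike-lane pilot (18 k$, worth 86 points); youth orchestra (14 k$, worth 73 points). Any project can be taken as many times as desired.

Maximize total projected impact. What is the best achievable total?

219

Ranking by ratio (projected impact/k$): mobile clinic 5.30, youth orchestra 5.21, bike-lane pilot 4.78, microloan fund 4.46.
The ratio heuristic lands on mobile clinic (159) but leaves 12 k$ idle.
The 30 k$ tied up in mobile clinic is better spent on 3×youth orchestra — total rises to 219 (42 k$).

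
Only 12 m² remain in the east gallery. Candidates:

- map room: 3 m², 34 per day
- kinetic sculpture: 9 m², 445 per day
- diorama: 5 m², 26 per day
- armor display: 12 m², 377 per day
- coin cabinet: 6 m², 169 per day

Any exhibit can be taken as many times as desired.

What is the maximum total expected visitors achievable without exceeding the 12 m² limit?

479

The ratio ordering already packs tightly: map room + kinetic sculpture, 12 m², 479.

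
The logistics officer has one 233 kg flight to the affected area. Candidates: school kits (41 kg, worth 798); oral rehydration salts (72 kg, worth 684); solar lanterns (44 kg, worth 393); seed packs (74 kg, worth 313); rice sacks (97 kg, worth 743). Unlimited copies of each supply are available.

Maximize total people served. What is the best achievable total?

3990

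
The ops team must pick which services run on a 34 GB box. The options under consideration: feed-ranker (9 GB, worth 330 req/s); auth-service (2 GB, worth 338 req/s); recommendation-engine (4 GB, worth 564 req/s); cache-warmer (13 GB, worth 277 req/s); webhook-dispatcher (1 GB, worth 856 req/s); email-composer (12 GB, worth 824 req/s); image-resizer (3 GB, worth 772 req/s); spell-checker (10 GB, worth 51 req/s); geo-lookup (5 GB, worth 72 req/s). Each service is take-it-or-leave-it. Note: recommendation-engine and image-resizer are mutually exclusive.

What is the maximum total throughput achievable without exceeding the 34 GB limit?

By throughput per GB: webhook-dispatcher 856.00, image-resizer 257.33, auth-service 169.00, recommendation-engine 141.00 lead.
Taking feed-ranker + auth-service + webhook-dispatcher + email-composer + image-resizer + geo-lookup: 32 GB used, 3192 in throughput.
Runner-up feed-ranker + auth-service + webhook-dispatcher + email-composer + image-resizer tops out at 3120.

3192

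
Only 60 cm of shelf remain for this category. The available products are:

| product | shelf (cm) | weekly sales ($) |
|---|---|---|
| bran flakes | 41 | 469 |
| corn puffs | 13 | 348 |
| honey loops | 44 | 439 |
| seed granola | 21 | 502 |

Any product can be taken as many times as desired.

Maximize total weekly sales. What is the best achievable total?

A density-first pass picks 4×corn puffs — 1392 at 52 cm.
Replace corn puffs with seed granola: the trade gains 154 net, giving 1546 at 60 cm.
Every other selection either busts 60 cm or fails to beat 1546.

1546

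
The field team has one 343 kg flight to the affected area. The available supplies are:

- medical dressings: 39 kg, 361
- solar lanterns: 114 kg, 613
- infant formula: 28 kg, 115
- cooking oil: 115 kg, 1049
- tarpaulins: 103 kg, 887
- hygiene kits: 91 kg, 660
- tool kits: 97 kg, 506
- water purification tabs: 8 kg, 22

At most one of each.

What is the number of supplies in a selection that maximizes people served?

Best achievable people served is 2711.
For example infant formula + cooking oil + tarpaulins + hygiene kits achieves it, using 337 kg.
Any selection reaching 2711 contains exactly 4 supplies.

4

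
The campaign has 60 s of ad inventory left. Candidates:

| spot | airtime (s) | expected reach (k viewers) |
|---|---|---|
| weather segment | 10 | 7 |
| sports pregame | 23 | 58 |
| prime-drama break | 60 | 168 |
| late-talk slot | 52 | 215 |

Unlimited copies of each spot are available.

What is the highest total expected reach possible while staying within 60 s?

Taking late-talk slot: 52 s used, 215 in expected reach.

215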